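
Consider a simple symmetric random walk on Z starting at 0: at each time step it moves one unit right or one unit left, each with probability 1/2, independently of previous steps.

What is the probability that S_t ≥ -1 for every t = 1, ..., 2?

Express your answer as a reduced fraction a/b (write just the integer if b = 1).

Answer: 3/4

Derivation:
Let f(t,s) = #length-t paths at position s with S_1..S_t all ≥ -1.
f(t,s) = f(t-1,s-1) + f(t-1,s+1) for s ≥ -1; f(t,s) = 0 for s < -1.
t=0: f(0,0)=1
t=1: f(1,-1)=1 f(1,1)=1
t=2: f(2,0)=2 f(2,2)=1
Σ_s f(2,s) = 3
P = 3/4 = 3/4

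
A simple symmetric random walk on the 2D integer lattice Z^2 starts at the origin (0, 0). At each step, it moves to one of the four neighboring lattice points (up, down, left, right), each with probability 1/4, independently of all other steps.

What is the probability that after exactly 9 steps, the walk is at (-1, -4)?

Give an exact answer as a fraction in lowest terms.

Let h be the number of horizontal steps (so 9-h are vertical). To end at (-1,-4) need (h-1)/2 right-steps and ((9-h)-4)/2 up-steps.
Sum over h with 1 ≤ h ≤ 5, h ≡ 1 (mod 2), 9-h ≡ 0 (mod 2):
h=1: C(9,1)·C(1,0)·C(8,2) = 9·1·28 = 252
h=3: C(9,3)·C(3,1)·C(6,1) = 84·3·6 = 1512
h=5: C(9,5)·C(5,2)·C(4,0) = 126·10·1 = 1260
Total favorable: 3024
Total paths: 4^9 = 262144
P = 3024/262144 = 189/16384

Answer: 189/16384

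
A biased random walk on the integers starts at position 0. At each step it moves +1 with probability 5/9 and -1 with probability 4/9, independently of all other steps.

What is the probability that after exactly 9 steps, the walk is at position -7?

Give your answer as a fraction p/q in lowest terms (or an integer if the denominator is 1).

To reach position -7 after 9 steps: need 1 step of +1 and 8 steps of -1.
Number of such sequences: C(9,1) = 9
Each has probability (5/9)^1 · (4/9)^8 = 327680/387420489
P = 9 · 327680/387420489 = 327680/43046721

Answer: 327680/43046721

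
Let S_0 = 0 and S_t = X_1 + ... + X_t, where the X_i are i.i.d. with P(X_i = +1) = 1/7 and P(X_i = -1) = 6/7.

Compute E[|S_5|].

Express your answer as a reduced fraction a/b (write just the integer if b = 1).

Answer: 8705/2401

Derivation:
S_5 takes values m ≡ 1 (mod 2) with |m| ≤ 5; P(S_5=m) = C(5,(5+m)/2) · (1/7)^((5+m)/2) · (6/7)^((5-m)/2).
Distribution: P(S=-5)=7776/16807, P(S=-3)=6480/16807, P(S=-1)=2160/16807, P(S=1)=360/16807, P(S=3)=30/16807, P(S=5)=1/16807
E[|S_5|] = Σ_m |m|·P(S_5=m) = 8705/2401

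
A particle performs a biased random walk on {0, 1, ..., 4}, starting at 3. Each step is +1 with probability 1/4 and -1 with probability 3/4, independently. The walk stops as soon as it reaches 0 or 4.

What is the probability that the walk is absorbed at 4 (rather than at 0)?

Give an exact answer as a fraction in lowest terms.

Answer: 13/40

Derivation:
Biased walk: p = 1/4, q = 3/4, r = q/p = 3
Gambler's ruin: P(hit 4 before 0 | start at 3) = (1 - r^a)/(1 - r^N)
r^3 = 27; r^4 = 81
P = (1 - 27) / (1 - 81) = -26 / -80 = 13/40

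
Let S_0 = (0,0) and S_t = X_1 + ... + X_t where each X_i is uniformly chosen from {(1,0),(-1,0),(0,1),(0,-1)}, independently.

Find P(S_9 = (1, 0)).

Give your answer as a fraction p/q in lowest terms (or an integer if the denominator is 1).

Answer: 3969/65536

Derivation:
Let h be the number of horizontal steps (so 9-h are vertical). To end at (1,0) need (h+1)/2 right-steps and ((9-h)+0)/2 up-steps.
Sum over h with 1 ≤ h ≤ 9, h ≡ 1 (mod 2), 9-h ≡ 0 (mod 2):
h=1: C(9,1)·C(1,1)·C(8,4) = 9·1·70 = 630
h=3: C(9,3)·C(3,2)·C(6,3) = 84·3·20 = 5040
h=5: C(9,5)·C(5,3)·C(4,2) = 126·10·6 = 7560
h=7: C(9,7)·C(7,4)·C(2,1) = 36·35·2 = 2520
h=9: C(9,9)·C(9,5)·C(0,0) = 1·126·1 = 126
Total favorable: 15876
Total paths: 4^9 = 262144
P = 15876/262144 = 3969/65536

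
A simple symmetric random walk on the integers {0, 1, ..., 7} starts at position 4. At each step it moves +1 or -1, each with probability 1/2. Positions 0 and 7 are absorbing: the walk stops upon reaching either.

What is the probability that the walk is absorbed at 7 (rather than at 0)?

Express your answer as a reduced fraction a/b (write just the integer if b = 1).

Symmetric walk (p = 1/2): the harmonic-function argument gives P(hit 7 before 0 | start at 4) = a/N.
P = 4/7 = 4/7

Answer: 4/7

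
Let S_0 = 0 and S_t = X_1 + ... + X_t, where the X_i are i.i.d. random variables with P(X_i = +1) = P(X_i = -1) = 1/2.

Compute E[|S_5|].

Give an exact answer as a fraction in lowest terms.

Answer: 15/8

Derivation:
S_5 takes values m ≡ 1 (mod 2) with |m| ≤ 5; P(S_5=m) = C(5,(5+m)/2)/2^5.
Total paths: 2^5 = 32
Distribution: P(S=-5)=1/32, P(S=-3)=5/32, P(S=-1)=10/32, P(S=1)=10/32, P(S=3)=5/32, P(S=5)=1/32
E[|S_5|] = Σ_m |m|·P(S_5=m) = 60/32 = 15/8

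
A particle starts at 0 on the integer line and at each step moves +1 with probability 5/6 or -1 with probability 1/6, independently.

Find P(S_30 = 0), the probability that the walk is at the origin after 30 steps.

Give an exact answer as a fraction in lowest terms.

To be at 0 after 30 steps: need exactly 15 steps of +1 and 15 of -1.
Number of such sequences: C(30,15) = 155117520
Each has probability (5/6)^15 · (1/6)^15 = 30517578125/221073919720733357899776
P = 155117520 · 30517578125/221073919720733357899776 = 32873687744140625/1535235553616203874304

Answer: 32873687744140625/1535235553616203874304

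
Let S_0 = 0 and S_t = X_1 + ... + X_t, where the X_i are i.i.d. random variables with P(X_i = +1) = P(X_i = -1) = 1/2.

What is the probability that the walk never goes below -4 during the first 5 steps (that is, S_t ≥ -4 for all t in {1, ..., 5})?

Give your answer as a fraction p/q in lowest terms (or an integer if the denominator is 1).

Answer: 31/32

Derivation:
Let f(t,s) = #length-t paths at position s with S_1..S_t all ≥ -4.
f(t,s) = f(t-1,s-1) + f(t-1,s+1) for s ≥ -4; f(t,s) = 0 for s < -4.
t=0: f(0,0)=1
t=1: f(1,-1)=1 f(1,1)=1
t=2: f(2,-2)=1 f(2,0)=2 f(2,2)=1
t=3: f(3,-3)=1 f(3,-1)=3 f(3,1)=3 f(3,3)=1
t=4: f(4,-4)=1 f(4,-2)=4 f(4,0)=6 f(4,2)=4 f(4,4)=1
t=5: f(5,-3)=5 f(5,-1)=10 f(5,1)=10 f(5,3)=5 f(5,5)=1
Σ_s f(5,s) = 31
P = 31/32 = 31/32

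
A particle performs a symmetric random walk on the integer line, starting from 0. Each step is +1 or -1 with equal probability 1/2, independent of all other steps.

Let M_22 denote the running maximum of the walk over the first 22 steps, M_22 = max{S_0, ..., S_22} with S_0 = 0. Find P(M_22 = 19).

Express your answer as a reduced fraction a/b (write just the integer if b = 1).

Let M_22 = max(S_0,...,S_22). Use the reflection principle: for j ≥ 1, #{paths with M_22 ≥ j} = #{S_22 ≥ j} + #{S_22 ≥ j+1}.
By reflection, #{M_22 ≥ 19} = #{S_22 ≥ 19} + #{S_22 ≥ 20} = 23 + 23 = 46.
#{M_22 ≥ 20} = #{S_22 ≥ 20} + #{S_22 ≥ 21} = 23 + 1 = 24.
#{M_22 = 19} = 46 - 24 = 22.
P(M_22 = 19) = 22/4194304 = 11/2097152

Answer: 11/2097152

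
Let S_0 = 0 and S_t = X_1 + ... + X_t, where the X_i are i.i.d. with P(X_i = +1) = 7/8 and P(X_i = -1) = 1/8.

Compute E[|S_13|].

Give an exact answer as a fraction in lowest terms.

S_13 takes values m ≡ 1 (mod 2) with |m| ≤ 13; P(S_13=m) = C(13,(13+m)/2) · (7/8)^((13+m)/2) · (1/8)^((13-m)/2).
Distribution: P(S=-13)=1/549755813888, P(S=-11)=91/549755813888, P(S=-9)=1911/274877906944, P(S=-7)=49049/274877906944, P(S=-5)=1716715/549755813888, P(S=-3)=21630609/549755813888, P(S=-1)=50471421/137438953472, P(S=1)=353299947/137438953472, P(S=3)=7419298887/549755813888, P(S=5)=28852829005/549755813888, P(S=7)=40393960607/274877906944, P(S=9)=77115742977/274877906944, P(S=11)=179936733613/549755813888, P(S=13)=96889010407/549755813888
E[|S_13|] = Σ_m |m|·P(S_13=m) = 167520979743/17179869184

Answer: 167520979743/17179869184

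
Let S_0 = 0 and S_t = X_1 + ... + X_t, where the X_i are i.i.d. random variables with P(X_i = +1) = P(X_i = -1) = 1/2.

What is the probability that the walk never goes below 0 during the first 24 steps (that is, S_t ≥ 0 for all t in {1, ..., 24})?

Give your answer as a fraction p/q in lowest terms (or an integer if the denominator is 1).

Answer: 676039/4194304

Derivation:
Let f(t,s) = #length-t paths at position s with S_1..S_t all ≥ 0.
f(t,s) = f(t-1,s-1) + f(t-1,s+1) for s ≥ 0; f(t,s) = 0 for s < 0.
t=0: f(0,0)=1
t=1: f(1,1)=1
t=2: f(2,0)=1 f(2,2)=1
t=3: f(3,1)=2 f(3,3)=1
t=4: f(4,0)=2 f(4,2)=3 f(4,4)=1
t=5: f(5,1)=5 f(5,3)=4 f(5,5)=1
t=6: f(6,0)=5 f(6,2)=9 f(6,4)=5 f(6,6)=1
t=7: f(7,1)=14 f(7,3)=14 f(7,5)=6 f(7,7)=1
t=8: f(8,0)=14 f(8,2)=28 f(8,4)=20 f(8,6)=7 f(8,8)=1
t=9: f(9,1)=42 f(9,3)=48 f(9,5)=27 f(9,7)=8 f(9,9)=1
t=10: f(10,0)=42 f(10,2)=90 f(10,4)=75 f(10,6)=35 f(10,8)=9 f(10,10)=1
t=11: f(11,1)=132 f(11,3)=165 f(11,5)=110 f(11,7)=44 f(11,9)=10 f(11,11)=1
t=12: f(12,0)=132 f(12,2)=297 f(12,4)=275 f(12,6)=154 f(12,8)=54 f(12,10)=11 f(12,12)=1
t=13: f(13,1)=429 f(13,3)=572 f(13,5)=429 f(13,7)=208 f(13,9)=65 f(13,11)=12 f(13,13)=1
t=14: f(14,0)=429 f(14,2)=1001 f(14,4)=1001 f(14,6)=637 f(14,8)=273 f(14,10)=77 f(14,12)=13 f(14,14)=1
t=15: f(15,1)=1430 f(15,3)=2002 f(15,5)=1638 f(15,7)=910 f(15,9)=350 f(15,11)=90 f(15,13)=14 f(15,15)=1
t=16: f(16,0)=1430 f(16,2)=3432 f(16,4)=3640 f(16,6)=2548 f(16,8)=1260 f(16,10)=440 f(16,12)=104 f(16,14)=15 f(16,16)=1
t=17: f(17,1)=4862 f(17,3)=7072 f(17,5)=6188 f(17,7)=3808 f(17,9)=1700 f(17,11)=544 f(17,13)=119 f(17,15)=16 f(17,17)=1
t=18: f(18,0)=4862 f(18,2)=11934 f(18,4)=13260 f(18,6)=9996 f(18,8)=5508 f(18,10)=2244 f(18,12)=663 f(18,14)=135 f(18,16)=17 f(18,18)=1
t=19: f(19,1)=16796 f(19,3)=25194 f(19,5)=23256 f(19,7)=15504 f(19,9)=7752 f(19,11)=2907 f(19,13)=798 f(19,15)=152 f(19,17)=18 f(19,19)=1
t=20: f(20,0)=16796 f(20,2)=41990 f(20,4)=48450 f(20,6)=38760 f(20,8)=23256 f(20,10)=10659 f(20,12)=3705 f(20,14)=950 f(20,16)=170 f(20,18)=19 f(20,20)=1
t=21: f(21,1)=58786 f(21,3)=90440 f(21,5)=87210 f(21,7)=62016 f(21,9)=33915 f(21,11)=14364 f(21,13)=4655 f(21,15)=1120 f(21,17)=189 f(21,19)=20 f(21,21)=1
t=22: f(22,0)=58786 f(22,2)=149226 f(22,4)=177650 f(22,6)=149226 f(22,8)=95931 f(22,10)=48279 f(22,12)=19019 f(22,14)=5775 f(22,16)=1309 f(22,18)=209 f(22,20)=21 f(22,22)=1
t=23: f(23,1)=208012 f(23,3)=326876 f(23,5)=326876 f(23,7)=245157 f(23,9)=144210 f(23,11)=67298 f(23,13)=24794 f(23,15)=7084 f(23,17)=1518 f(23,19)=230 f(23,21)=22 f(23,23)=1
t=24: f(24,0)=208012 f(24,2)=534888 f(24,4)=653752 f(24,6)=572033 f(24,8)=389367 f(24,10)=211508 f(24,12)=92092 f(24,14)=31878 f(24,16)=8602 f(24,18)=1748 f(24,20)=252 f(24,22)=23 f(24,24)=1
Σ_s f(24,s) = 2704156
P = 2704156/16777216 = 676039/4194304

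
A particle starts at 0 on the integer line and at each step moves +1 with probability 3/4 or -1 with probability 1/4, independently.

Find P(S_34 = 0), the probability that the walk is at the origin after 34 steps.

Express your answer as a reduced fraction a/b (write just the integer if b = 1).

Answer: 75340571907153465/73786976294838206464

Derivation:
To be at 0 after 34 steps: need exactly 17 steps of +1 and 17 of -1.
Number of such sequences: C(34,17) = 2333606220
Each has probability (3/4)^17 · (1/4)^17 = 129140163/295147905179352825856
P = 2333606220 · 129140163/295147905179352825856 = 75340571907153465/73786976294838206464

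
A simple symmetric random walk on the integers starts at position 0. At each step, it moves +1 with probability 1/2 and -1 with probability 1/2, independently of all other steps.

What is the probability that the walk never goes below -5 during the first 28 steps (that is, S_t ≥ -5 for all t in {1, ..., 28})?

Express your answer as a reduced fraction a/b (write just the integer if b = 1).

Answer: 98659305/134217728

Derivation:
Let f(t,s) = #length-t paths at position s with S_1..S_t all ≥ -5.
f(t,s) = f(t-1,s-1) + f(t-1,s+1) for s ≥ -5; f(t,s) = 0 for s < -5.
t=0: f(0,0)=1
t=1: f(1,-1)=1 f(1,1)=1
t=2: f(2,-2)=1 f(2,0)=2 f(2,2)=1
t=3: f(3,-3)=1 f(3,-1)=3 f(3,1)=3 f(3,3)=1
t=4: f(4,-4)=1 f(4,-2)=4 f(4,0)=6 f(4,2)=4 f(4,4)=1
t=5: f(5,-5)=1 f(5,-3)=5 f(5,-1)=10 f(5,1)=10 f(5,3)=5 f(5,5)=1
t=6: f(6,-4)=6 f(6,-2)=15 f(6,0)=20 f(6,2)=15 f(6,4)=6 f(6,6)=1
t=7: f(7,-5)=6 f(7,-3)=21 f(7,-1)=35 f(7,1)=35 f(7,3)=21 f(7,5)=7 f(7,7)=1
t=8: f(8,-4)=27 f(8,-2)=56 f(8,0)=70 f(8,2)=56 f(8,4)=28 f(8,6)=8 f(8,8)=1
t=9: f(9,-5)=27 f(9,-3)=83 f(9,-1)=126 f(9,1)=126 f(9,3)=84 f(9,5)=36 f(9,7)=9 f(9,9)=1
t=10: f(10,-4)=110 f(10,-2)=209 f(10,0)=252 f(10,2)=210 f(10,4)=120 f(10,6)=45 f(10,8)=10 f(10,10)=1
t=11: f(11,-5)=110 f(11,-3)=319 f(11,-1)=461 f(11,1)=462 f(11,3)=330 f(11,5)=165 f(11,7)=55 f(11,9)=11 f(11,11)=1
t=12: f(12,-4)=429 f(12,-2)=780 f(12,0)=923 f(12,2)=792 f(12,4)=495 f(12,6)=220 f(12,8)=66 f(12,10)=12 f(12,12)=1
t=13: f(13,-5)=429 f(13,-3)=1209 f(13,-1)=1703 f(13,1)=1715 f(13,3)=1287 f(13,5)=715 f(13,7)=286 f(13,9)=78 f(13,11)=13 f(13,13)=1
t=14: f(14,-4)=1638 f(14,-2)=2912 f(14,0)=3418 f(14,2)=3002 f(14,4)=2002 f(14,6)=1001 f(14,8)=364 f(14,10)=91 f(14,12)=14 f(14,14)=1
t=15: f(15,-5)=1638 f(15,-3)=4550 f(15,-1)=6330 f(15,1)=6420 f(15,3)=5004 f(15,5)=3003 f(15,7)=1365 f(15,9)=455 f(15,11)=105 f(15,13)=15 f(15,15)=1
t=16: f(16,-4)=6188 f(16,-2)=10880 f(16,0)=12750 f(16,2)=11424 f(16,4)=8007 f(16,6)=4368 f(16,8)=1820 f(16,10)=560 f(16,12)=120 f(16,14)=16 f(16,16)=1
t=17: f(17,-5)=6188 f(17,-3)=17068 f(17,-1)=23630 f(17,1)=24174 f(17,3)=19431 f(17,5)=12375 f(17,7)=6188 f(17,9)=2380 f(17,11)=680 f(17,13)=136 f(17,15)=17 f(17,17)=1
t=18: f(18,-4)=23256 f(18,-2)=40698 f(18,0)=47804 f(18,2)=43605 f(18,4)=31806 f(18,6)=18563 f(18,8)=8568 f(18,10)=3060 f(18,12)=816 f(18,14)=153 f(18,16)=18 f(18,18)=1
t=19: f(19,-5)=23256 f(19,-3)=63954 f(19,-1)=88502 f(19,1)=91409 f(19,3)=75411 f(19,5)=50369 f(19,7)=27131 f(19,9)=11628 f(19,11)=3876 f(19,13)=969 f(19,15)=171 f(19,17)=19 f(19,19)=1
t=20: f(20,-4)=87210 f(20,-2)=152456 f(20,0)=179911 f(20,2)=166820 f(20,4)=125780 f(20,6)=77500 f(20,8)=38759 f(20,10)=15504 f(20,12)=4845 f(20,14)=1140 f(20,16)=190 f(20,18)=20 f(20,20)=1
t=21: f(21,-5)=87210 f(21,-3)=239666 f(21,-1)=332367 f(21,1)=346731 f(21,3)=292600 f(21,5)=203280 f(21,7)=116259 f(21,9)=54263 f(21,11)=20349 f(21,13)=5985 f(21,15)=1330 f(21,17)=210 f(21,19)=21 f(21,21)=1
t=22: f(22,-4)=326876 f(22,-2)=572033 f(22,0)=679098 f(22,2)=639331 f(22,4)=495880 f(22,6)=319539 f(22,8)=170522 f(22,10)=74612 f(22,12)=26334 f(22,14)=7315 f(22,16)=1540 f(22,18)=231 f(22,20)=22 f(22,22)=1
t=23: f(23,-5)=326876 f(23,-3)=898909 f(23,-1)=1251131 f(23,1)=1318429 f(23,3)=1135211 f(23,5)=815419 f(23,7)=490061 f(23,9)=245134 f(23,11)=100946 f(23,13)=33649 f(23,15)=8855 f(23,17)=1771 f(23,19)=253 f(23,21)=23 f(23,23)=1
t=24: f(24,-4)=1225785 f(24,-2)=2150040 f(24,0)=2569560 f(24,2)=2453640 f(24,4)=1950630 f(24,6)=1305480 f(24,8)=735195 f(24,10)=346080 f(24,12)=134595 f(24,14)=42504 f(24,16)=10626 f(24,18)=2024 f(24,20)=276 f(24,22)=24 f(24,24)=1
t=25: f(25,-5)=1225785 f(25,-3)=3375825 f(25,-1)=4719600 f(25,1)=5023200 f(25,3)=4404270 f(25,5)=3256110 f(25,7)=2040675 f(25,9)=1081275 f(25,11)=480675 f(25,13)=177099 f(25,15)=53130 f(25,17)=12650 f(25,19)=2300 f(25,21)=300 f(25,23)=25 f(25,25)=1
t=26: f(26,-4)=4601610 f(26,-2)=8095425 f(26,0)=9742800 f(26,2)=9427470 f(26,4)=7660380 f(26,6)=5296785 f(26,8)=3121950 f(26,10)=1561950 f(26,12)=657774 f(26,14)=230229 f(26,16)=65780 f(26,18)=14950 f(26,20)=2600 f(26,22)=325 f(26,24)=26 f(26,26)=1
t=27: f(27,-5)=4601610 f(27,-3)=12697035 f(27,-1)=17838225 f(27,1)=19170270 f(27,3)=17087850 f(27,5)=12957165 f(27,7)=8418735 f(27,9)=4683900 f(27,11)=2219724 f(27,13)=888003 f(27,15)=296009 f(27,17)=80730 f(27,19)=17550 f(27,21)=2925 f(27,23)=351 f(27,25)=27 f(27,27)=1
t=28: f(28,-4)=17298645 f(28,-2)=30535260 f(28,0)=37008495 f(28,2)=36258120 f(28,4)=30045015 f(28,6)=21375900 f(28,8)=13102635 f(28,10)=6903624 f(28,12)=3107727 f(28,14)=1184012 f(28,16)=376739 f(28,18)=98280 f(28,20)=20475 f(28,22)=3276 f(28,24)=378 f(28,26)=28 f(28,28)=1
Σ_s f(28,s) = 197318610
P = 197318610/268435456 = 98659305/134217728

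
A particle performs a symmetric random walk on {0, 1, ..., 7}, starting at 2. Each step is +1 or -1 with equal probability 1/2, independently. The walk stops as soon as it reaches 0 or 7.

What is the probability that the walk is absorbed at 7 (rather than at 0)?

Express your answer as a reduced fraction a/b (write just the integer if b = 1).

Symmetric walk (p = 1/2): the harmonic-function argument gives P(hit 7 before 0 | start at 2) = a/N.
P = 2/7 = 2/7

Answer: 2/7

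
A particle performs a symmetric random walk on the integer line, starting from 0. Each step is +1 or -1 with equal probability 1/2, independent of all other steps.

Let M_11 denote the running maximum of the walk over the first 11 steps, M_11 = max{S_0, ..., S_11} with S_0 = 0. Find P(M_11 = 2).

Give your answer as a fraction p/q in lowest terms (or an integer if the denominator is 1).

Let M_11 = max(S_0,...,S_11). Use the reflection principle: for j ≥ 1, #{paths with M_11 ≥ j} = #{S_11 ≥ j} + #{S_11 ≥ j+1}.
By reflection, #{M_11 ≥ 2} = #{S_11 ≥ 2} + #{S_11 ≥ 3} = 562 + 562 = 1124.
#{M_11 ≥ 3} = #{S_11 ≥ 3} + #{S_11 ≥ 4} = 562 + 232 = 794.
#{M_11 = 2} = 1124 - 794 = 330.
P(M_11 = 2) = 330/2048 = 165/1024

Answer: 165/1024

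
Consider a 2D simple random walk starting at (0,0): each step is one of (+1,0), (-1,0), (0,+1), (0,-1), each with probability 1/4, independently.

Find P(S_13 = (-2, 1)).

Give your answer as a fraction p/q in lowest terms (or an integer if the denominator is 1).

Let h be the number of horizontal steps (so 13-h are vertical). To end at (-2,1) need (h-2)/2 right-steps and ((13-h)+1)/2 up-steps.
Sum over h with 2 ≤ h ≤ 12, h ≡ 0 (mod 2), 13-h ≡ 1 (mod 2):
h=2: C(13,2)·C(2,0)·C(11,6) = 78·1·462 = 36036
h=4: C(13,4)·C(4,1)·C(9,5) = 715·4·126 = 360360
h=6: C(13,6)·C(6,2)·C(7,4) = 1716·15·35 = 900900
h=8: C(13,8)·C(8,3)·C(5,3) = 1287·56·10 = 720720
h=10: C(13,10)·C(10,4)·C(3,2) = 286·210·3 = 180180
h=12: C(13,12)·C(12,5)·C(1,1) = 13·792·1 = 10296
Total favorable: 2208492
Total paths: 4^13 = 67108864
P = 2208492/67108864 = 552123/16777216

Answer: 552123/16777216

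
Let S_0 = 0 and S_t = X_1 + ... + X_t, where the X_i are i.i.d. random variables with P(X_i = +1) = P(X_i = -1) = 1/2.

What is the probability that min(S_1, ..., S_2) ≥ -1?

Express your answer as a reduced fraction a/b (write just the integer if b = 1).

Answer: 3/4

Derivation:
Let f(t,s) = #length-t paths at position s with S_1..S_t all ≥ -1.
f(t,s) = f(t-1,s-1) + f(t-1,s+1) for s ≥ -1; f(t,s) = 0 for s < -1.
t=0: f(0,0)=1
t=1: f(1,-1)=1 f(1,1)=1
t=2: f(2,0)=2 f(2,2)=1
Σ_s f(2,s) = 3
P = 3/4 = 3/4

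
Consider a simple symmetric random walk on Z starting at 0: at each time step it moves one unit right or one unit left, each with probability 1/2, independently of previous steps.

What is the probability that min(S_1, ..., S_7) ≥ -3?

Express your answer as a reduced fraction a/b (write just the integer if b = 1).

Let f(t,s) = #length-t paths at position s with S_1..S_t all ≥ -3.
f(t,s) = f(t-1,s-1) + f(t-1,s+1) for s ≥ -3; f(t,s) = 0 for s < -3.
t=0: f(0,0)=1
t=1: f(1,-1)=1 f(1,1)=1
t=2: f(2,-2)=1 f(2,0)=2 f(2,2)=1
t=3: f(3,-3)=1 f(3,-1)=3 f(3,1)=3 f(3,3)=1
t=4: f(4,-2)=4 f(4,0)=6 f(4,2)=4 f(4,4)=1
t=5: f(5,-3)=4 f(5,-1)=10 f(5,1)=10 f(5,3)=5 f(5,5)=1
t=6: f(6,-2)=14 f(6,0)=20 f(6,2)=15 f(6,4)=6 f(6,6)=1
t=7: f(7,-3)=14 f(7,-1)=34 f(7,1)=35 f(7,3)=21 f(7,5)=7 f(7,7)=1
Σ_s f(7,s) = 112
P = 112/128 = 7/8

Answer: 7/8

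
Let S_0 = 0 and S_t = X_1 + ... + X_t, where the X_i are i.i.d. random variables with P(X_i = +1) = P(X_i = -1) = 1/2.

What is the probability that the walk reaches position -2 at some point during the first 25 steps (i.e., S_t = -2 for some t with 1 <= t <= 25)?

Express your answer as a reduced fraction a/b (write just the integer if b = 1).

Count via complement. Let g(t,s) = #length-t paths at position s with S_1..S_t all ≠ -2.
g(t,s) = g(t-1,s-1) + g(t-1,s+1) for s ≠ -2; g(t,-2) = 0.
t=0: g(0,0)=1
t=1: g(1,-1)=1 g(1,1)=1
t=2: g(2,0)=2 g(2,2)=1
t=3: g(3,-1)=2 g(3,1)=3 g(3,3)=1
t=4: g(4,0)=5 g(4,2)=4 g(4,4)=1
t=5: g(5,-1)=5 g(5,1)=9 g(5,3)=5 g(5,5)=1
t=6: g(6,0)=14 g(6,2)=14 g(6,4)=6 g(6,6)=1
t=7: g(7,-1)=14 g(7,1)=28 g(7,3)=20 g(7,5)=7 g(7,7)=1
t=8: g(8,0)=42 g(8,2)=48 g(8,4)=27 g(8,6)=8 g(8,8)=1
t=9: g(9,-1)=42 g(9,1)=90 g(9,3)=75 g(9,5)=35 g(9,7)=9 g(9,9)=1
t=10: g(10,0)=132 g(10,2)=165 g(10,4)=110 g(10,6)=44 g(10,8)=10 g(10,10)=1
t=11: g(11,-1)=132 g(11,1)=297 g(11,3)=275 g(11,5)=154 g(11,7)=54 g(11,9)=11 g(11,11)=1
t=12: g(12,0)=429 g(12,2)=572 g(12,4)=429 g(12,6)=208 g(12,8)=65 g(12,10)=12 g(12,12)=1
t=13: g(13,-1)=429 g(13,1)=1001 g(13,3)=1001 g(13,5)=637 g(13,7)=273 g(13,9)=77 g(13,11)=13 g(13,13)=1
t=14: g(14,0)=1430 g(14,2)=2002 g(14,4)=1638 g(14,6)=910 g(14,8)=350 g(14,10)=90 g(14,12)=14 g(14,14)=1
t=15: g(15,-1)=1430 g(15,1)=3432 g(15,3)=3640 g(15,5)=2548 g(15,7)=1260 g(15,9)=440 g(15,11)=104 g(15,13)=15 g(15,15)=1
t=16: g(16,0)=4862 g(16,2)=7072 g(16,4)=6188 g(16,6)=3808 g(16,8)=1700 g(16,10)=544 g(16,12)=119 g(16,14)=16 g(16,16)=1
t=17: g(17,-1)=4862 g(17,1)=11934 g(17,3)=13260 g(17,5)=9996 g(17,7)=5508 g(17,9)=2244 g(17,11)=663 g(17,13)=135 g(17,15)=17 g(17,17)=1
t=18: g(18,0)=16796 g(18,2)=25194 g(18,4)=23256 g(18,6)=15504 g(18,8)=7752 g(18,10)=2907 g(18,12)=798 g(18,14)=152 g(18,16)=18 g(18,18)=1
t=19: g(19,-1)=16796 g(19,1)=41990 g(19,3)=48450 g(19,5)=38760 g(19,7)=23256 g(19,9)=10659 g(19,11)=3705 g(19,13)=950 g(19,15)=170 g(19,17)=19 g(19,19)=1
t=20: g(20,0)=58786 g(20,2)=90440 g(20,4)=87210 g(20,6)=62016 g(20,8)=33915 g(20,10)=14364 g(20,12)=4655 g(20,14)=1120 g(20,16)=189 g(20,18)=20 g(20,20)=1
t=21: g(21,-1)=58786 g(21,1)=149226 g(21,3)=177650 g(21,5)=149226 g(21,7)=95931 g(21,9)=48279 g(21,11)=19019 g(21,13)=5775 g(21,15)=1309 g(21,17)=209 g(21,19)=21 g(21,21)=1
t=22: g(22,0)=208012 g(22,2)=326876 g(22,4)=326876 g(22,6)=245157 g(22,8)=144210 g(22,10)=67298 g(22,12)=24794 g(22,14)=7084 g(22,16)=1518 g(22,18)=230 g(22,20)=22 g(22,22)=1
t=23: g(23,-1)=208012 g(23,1)=534888 g(23,3)=653752 g(23,5)=572033 g(23,7)=389367 g(23,9)=211508 g(23,11)=92092 g(23,13)=31878 g(23,15)=8602 g(23,17)=1748 g(23,19)=252 g(23,21)=23 g(23,23)=1
t=24: g(24,0)=742900 g(24,2)=1188640 g(24,4)=1225785 g(24,6)=961400 g(24,8)=600875 g(24,10)=303600 g(24,12)=123970 g(24,14)=40480 g(24,16)=10350 g(24,18)=2000 g(24,20)=275 g(24,22)=24 g(24,24)=1
t=25: g(25,-1)=742900 g(25,1)=1931540 g(25,3)=2414425 g(25,5)=2187185 g(25,7)=1562275 g(25,9)=904475 g(25,11)=427570 g(25,13)=164450 g(25,15)=50830 g(25,17)=12350 g(25,19)=2275 g(25,21)=299 g(25,23)=25 g(25,25)=1
Paths never hitting -2: Σ_s g(25,s) = 10400600
Paths hitting -2: 2^25 - 10400600 = 23153832
P = 23153832/33554432 = 2894229/4194304

Answer: 2894229/4194304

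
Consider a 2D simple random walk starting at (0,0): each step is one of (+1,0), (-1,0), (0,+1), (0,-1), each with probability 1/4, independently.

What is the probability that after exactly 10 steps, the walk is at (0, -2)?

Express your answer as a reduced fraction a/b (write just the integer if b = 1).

Answer: 11025/262144

Derivation:
Let h be the number of horizontal steps (so 10-h are vertical). To end at (0,-2) need (h+0)/2 right-steps and ((10-h)-2)/2 up-steps.
Sum over h with 0 ≤ h ≤ 8, h ≡ 0 (mod 2), 10-h ≡ 0 (mod 2):
h=0: C(10,0)·C(0,0)·C(10,4) = 1·1·210 = 210
h=2: C(10,2)·C(2,1)·C(8,3) = 45·2·56 = 5040
h=4: C(10,4)·C(4,2)·C(6,2) = 210·6·15 = 18900
h=6: C(10,6)·C(6,3)·C(4,1) = 210·20·4 = 16800
h=8: C(10,8)·C(8,4)·C(2,0) = 45·70·1 = 3150
Total favorable: 44100
Total paths: 4^10 = 1048576
P = 44100/1048576 = 11025/262144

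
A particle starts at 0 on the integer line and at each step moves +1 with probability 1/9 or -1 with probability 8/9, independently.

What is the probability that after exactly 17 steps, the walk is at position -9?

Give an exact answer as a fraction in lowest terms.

Answer: 1308418837053440/16677181699666569

Derivation:
To reach position -9 after 17 steps: need 4 steps of +1 and 13 steps of -1.
Number of such sequences: C(17,4) = 2380
Each has probability (1/9)^4 · (8/9)^13 = 549755813888/16677181699666569
P = 2380 · 549755813888/16677181699666569 = 1308418837053440/16677181699666569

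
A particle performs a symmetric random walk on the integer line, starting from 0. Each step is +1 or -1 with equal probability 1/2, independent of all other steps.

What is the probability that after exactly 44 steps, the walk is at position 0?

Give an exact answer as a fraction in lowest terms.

Answer: 263012370465/2199023255552

Derivation:
To return to 0 after 44 steps: need exactly 22 steps of +1 and 22 of -1.
Favorable paths: C(44,22) = 2104098963720
Total paths: 2^44 = 17592186044416
P = 2104098963720/17592186044416 = 263012370465/2199023255552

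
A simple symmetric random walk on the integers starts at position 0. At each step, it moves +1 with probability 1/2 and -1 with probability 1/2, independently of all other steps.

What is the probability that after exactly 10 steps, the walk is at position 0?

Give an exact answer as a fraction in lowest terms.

Answer: 63/256

Derivation:
To return to 0 after 10 steps: need exactly 5 steps of +1 and 5 of -1.
Favorable paths: C(10,5) = 252
Total paths: 2^10 = 1024
P = 252/1024 = 63/256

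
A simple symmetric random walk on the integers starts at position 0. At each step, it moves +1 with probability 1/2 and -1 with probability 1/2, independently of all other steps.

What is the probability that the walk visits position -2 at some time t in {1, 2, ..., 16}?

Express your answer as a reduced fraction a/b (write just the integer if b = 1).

Answer: 20613/32768

Derivation:
Count via complement. Let g(t,s) = #length-t paths at position s with S_1..S_t all ≠ -2.
g(t,s) = g(t-1,s-1) + g(t-1,s+1) for s ≠ -2; g(t,-2) = 0.
t=0: g(0,0)=1
t=1: g(1,-1)=1 g(1,1)=1
t=2: g(2,0)=2 g(2,2)=1
t=3: g(3,-1)=2 g(3,1)=3 g(3,3)=1
t=4: g(4,0)=5 g(4,2)=4 g(4,4)=1
t=5: g(5,-1)=5 g(5,1)=9 g(5,3)=5 g(5,5)=1
t=6: g(6,0)=14 g(6,2)=14 g(6,4)=6 g(6,6)=1
t=7: g(7,-1)=14 g(7,1)=28 g(7,3)=20 g(7,5)=7 g(7,7)=1
t=8: g(8,0)=42 g(8,2)=48 g(8,4)=27 g(8,6)=8 g(8,8)=1
t=9: g(9,-1)=42 g(9,1)=90 g(9,3)=75 g(9,5)=35 g(9,7)=9 g(9,9)=1
t=10: g(10,0)=132 g(10,2)=165 g(10,4)=110 g(10,6)=44 g(10,8)=10 g(10,10)=1
t=11: g(11,-1)=132 g(11,1)=297 g(11,3)=275 g(11,5)=154 g(11,7)=54 g(11,9)=11 g(11,11)=1
t=12: g(12,0)=429 g(12,2)=572 g(12,4)=429 g(12,6)=208 g(12,8)=65 g(12,10)=12 g(12,12)=1
t=13: g(13,-1)=429 g(13,1)=1001 g(13,3)=1001 g(13,5)=637 g(13,7)=273 g(13,9)=77 g(13,11)=13 g(13,13)=1
t=14: g(14,0)=1430 g(14,2)=2002 g(14,4)=1638 g(14,6)=910 g(14,8)=350 g(14,10)=90 g(14,12)=14 g(14,14)=1
t=15: g(15,-1)=1430 g(15,1)=3432 g(15,3)=3640 g(15,5)=2548 g(15,7)=1260 g(15,9)=440 g(15,11)=104 g(15,13)=15 g(15,15)=1
t=16: g(16,0)=4862 g(16,2)=7072 g(16,4)=6188 g(16,6)=3808 g(16,8)=1700 g(16,10)=544 g(16,12)=119 g(16,14)=16 g(16,16)=1
Paths never hitting -2: Σ_s g(16,s) = 24310
Paths hitting -2: 2^16 - 24310 = 41226
P = 41226/65536 = 20613/32768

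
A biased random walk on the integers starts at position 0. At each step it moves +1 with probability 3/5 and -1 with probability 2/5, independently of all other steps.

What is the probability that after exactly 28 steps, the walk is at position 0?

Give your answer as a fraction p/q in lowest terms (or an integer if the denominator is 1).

Answer: 125748153014943744/1490116119384765625

Derivation:
To be at 0 after 28 steps: need exactly 14 steps of +1 and 14 of -1.
Number of such sequences: C(28,14) = 40116600
Each has probability (3/5)^14 · (2/5)^14 = 78364164096/37252902984619140625
P = 40116600 · 78364164096/37252902984619140625 = 125748153014943744/1490116119384765625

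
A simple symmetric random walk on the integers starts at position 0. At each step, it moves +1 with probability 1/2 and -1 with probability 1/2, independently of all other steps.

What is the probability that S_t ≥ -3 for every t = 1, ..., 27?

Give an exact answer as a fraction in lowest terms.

Let f(t,s) = #length-t paths at position s with S_1..S_t all ≥ -3.
f(t,s) = f(t-1,s-1) + f(t-1,s+1) for s ≥ -3; f(t,s) = 0 for s < -3.
t=0: f(0,0)=1
t=1: f(1,-1)=1 f(1,1)=1
t=2: f(2,-2)=1 f(2,0)=2 f(2,2)=1
t=3: f(3,-3)=1 f(3,-1)=3 f(3,1)=3 f(3,3)=1
t=4: f(4,-2)=4 f(4,0)=6 f(4,2)=4 f(4,4)=1
t=5: f(5,-3)=4 f(5,-1)=10 f(5,1)=10 f(5,3)=5 f(5,5)=1
t=6: f(6,-2)=14 f(6,0)=20 f(6,2)=15 f(6,4)=6 f(6,6)=1
t=7: f(7,-3)=14 f(7,-1)=34 f(7,1)=35 f(7,3)=21 f(7,5)=7 f(7,7)=1
t=8: f(8,-2)=48 f(8,0)=69 f(8,2)=56 f(8,4)=28 f(8,6)=8 f(8,8)=1
t=9: f(9,-3)=48 f(9,-1)=117 f(9,1)=125 f(9,3)=84 f(9,5)=36 f(9,7)=9 f(9,9)=1
t=10: f(10,-2)=165 f(10,0)=242 f(10,2)=209 f(10,4)=120 f(10,6)=45 f(10,8)=10 f(10,10)=1
t=11: f(11,-3)=165 f(11,-1)=407 f(11,1)=451 f(11,3)=329 f(11,5)=165 f(11,7)=55 f(11,9)=11 f(11,11)=1
t=12: f(12,-2)=572 f(12,0)=858 f(12,2)=780 f(12,4)=494 f(12,6)=220 f(12,8)=66 f(12,10)=12 f(12,12)=1
t=13: f(13,-3)=572 f(13,-1)=1430 f(13,1)=1638 f(13,3)=1274 f(13,5)=714 f(13,7)=286 f(13,9)=78 f(13,11)=13 f(13,13)=1
t=14: f(14,-2)=2002 f(14,0)=3068 f(14,2)=2912 f(14,4)=1988 f(14,6)=1000 f(14,8)=364 f(14,10)=91 f(14,12)=14 f(14,14)=1
t=15: f(15,-3)=2002 f(15,-1)=5070 f(15,1)=5980 f(15,3)=4900 f(15,5)=2988 f(15,7)=1364 f(15,9)=455 f(15,11)=105 f(15,13)=15 f(15,15)=1
t=16: f(16,-2)=7072 f(16,0)=11050 f(16,2)=10880 f(16,4)=7888 f(16,6)=4352 f(16,8)=1819 f(16,10)=560 f(16,12)=120 f(16,14)=16 f(16,16)=1
t=17: f(17,-3)=7072 f(17,-1)=18122 f(17,1)=21930 f(17,3)=18768 f(17,5)=12240 f(17,7)=6171 f(17,9)=2379 f(17,11)=680 f(17,13)=136 f(17,15)=17 f(17,17)=1
t=18: f(18,-2)=25194 f(18,0)=40052 f(18,2)=40698 f(18,4)=31008 f(18,6)=18411 f(18,8)=8550 f(18,10)=3059 f(18,12)=816 f(18,14)=153 f(18,16)=18 f(18,18)=1
t=19: f(19,-3)=25194 f(19,-1)=65246 f(19,1)=80750 f(19,3)=71706 f(19,5)=49419 f(19,7)=26961 f(19,9)=11609 f(19,11)=3875 f(19,13)=969 f(19,15)=171 f(19,17)=19 f(19,19)=1
t=20: f(20,-2)=90440 f(20,0)=145996 f(20,2)=152456 f(20,4)=121125 f(20,6)=76380 f(20,8)=38570 f(20,10)=15484 f(20,12)=4844 f(20,14)=1140 f(20,16)=190 f(20,18)=20 f(20,20)=1
t=21: f(21,-3)=90440 f(21,-1)=236436 f(21,1)=298452 f(21,3)=273581 f(21,5)=197505 f(21,7)=114950 f(21,9)=54054 f(21,11)=20328 f(21,13)=5984 f(21,15)=1330 f(21,17)=210 f(21,19)=21 f(21,21)=1
t=22: f(22,-2)=326876 f(22,0)=534888 f(22,2)=572033 f(22,4)=471086 f(22,6)=312455 f(22,8)=169004 f(22,10)=74382 f(22,12)=26312 f(22,14)=7314 f(22,16)=1540 f(22,18)=231 f(22,20)=22 f(22,22)=1
t=23: f(23,-3)=326876 f(23,-1)=861764 f(23,1)=1106921 f(23,3)=1043119 f(23,5)=783541 f(23,7)=481459 f(23,9)=243386 f(23,11)=100694 f(23,13)=33626 f(23,15)=8854 f(23,17)=1771 f(23,19)=253 f(23,21)=23 f(23,23)=1
t=24: f(24,-2)=1188640 f(24,0)=1968685 f(24,2)=2150040 f(24,4)=1826660 f(24,6)=1265000 f(24,8)=724845 f(24,10)=344080 f(24,12)=134320 f(24,14)=42480 f(24,16)=10625 f(24,18)=2024 f(24,20)=276 f(24,22)=24 f(24,24)=1
t=25: f(25,-3)=1188640 f(25,-1)=3157325 f(25,1)=4118725 f(25,3)=3976700 f(25,5)=3091660 f(25,7)=1989845 f(25,9)=1068925 f(25,11)=478400 f(25,13)=176800 f(25,15)=53105 f(25,17)=12649 f(25,19)=2300 f(25,21)=300 f(25,23)=25 f(25,25)=1
t=26: f(26,-2)=4345965 f(26,0)=7276050 f(26,2)=8095425 f(26,4)=7068360 f(26,6)=5081505 f(26,8)=3058770 f(26,10)=1547325 f(26,12)=655200 f(26,14)=229905 f(26,16)=65754 f(26,18)=14949 f(26,20)=2600 f(26,22)=325 f(26,24)=26 f(26,26)=1
t=27: f(27,-3)=4345965 f(27,-1)=11622015 f(27,1)=15371475 f(27,3)=15163785 f(27,5)=12149865 f(27,7)=8140275 f(27,9)=4606095 f(27,11)=2202525 f(27,13)=885105 f(27,15)=295659 f(27,17)=80703 f(27,19)=17549 f(27,21)=2925 f(27,23)=351 f(27,25)=27 f(27,27)=1
Σ_s f(27,s) = 74884320
P = 74884320/134217728 = 2340135/4194304

Answer: 2340135/4194304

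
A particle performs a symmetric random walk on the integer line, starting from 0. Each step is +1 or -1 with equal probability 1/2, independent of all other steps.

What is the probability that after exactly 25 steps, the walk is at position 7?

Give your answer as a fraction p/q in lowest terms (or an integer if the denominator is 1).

To reach position 7 after 25 steps: need 16 steps of +1 and 9 of -1.
Favorable paths: C(25,16) = 2042975
Total paths: 2^25 = 33554432
P = 2042975/33554432 = 2042975/33554432

Answer: 2042975/33554432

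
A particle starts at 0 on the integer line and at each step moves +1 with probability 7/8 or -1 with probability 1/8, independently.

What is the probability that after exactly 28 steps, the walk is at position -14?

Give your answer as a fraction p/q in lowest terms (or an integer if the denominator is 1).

To reach position -14 after 28 steps: need 7 steps of +1 and 21 steps of -1.
Number of such sequences: C(28,7) = 1184040
Each has probability (7/8)^7 · (1/8)^21 = 823543/19342813113834066795298816
P = 1184040 · 823543/19342813113834066795298816 = 121888481715/2417851639229258349412352

Answer: 121888481715/2417851639229258349412352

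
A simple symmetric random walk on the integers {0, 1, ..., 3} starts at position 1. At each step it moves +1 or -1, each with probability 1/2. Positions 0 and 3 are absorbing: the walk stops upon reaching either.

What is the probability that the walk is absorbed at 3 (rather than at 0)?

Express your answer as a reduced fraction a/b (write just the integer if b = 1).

Symmetric walk (p = 1/2): the harmonic-function argument gives P(hit 3 before 0 | start at 1) = a/N.
P = 1/3 = 1/3

Answer: 1/3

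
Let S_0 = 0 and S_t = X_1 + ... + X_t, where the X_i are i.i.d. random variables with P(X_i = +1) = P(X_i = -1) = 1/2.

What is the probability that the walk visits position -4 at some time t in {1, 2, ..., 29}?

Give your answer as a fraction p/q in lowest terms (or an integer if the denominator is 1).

Answer: 123012781/268435456

Derivation:
Count via complement. Let g(t,s) = #length-t paths at position s with S_1..S_t all ≠ -4.
g(t,s) = g(t-1,s-1) + g(t-1,s+1) for s ≠ -4; g(t,-4) = 0.
t=0: g(0,0)=1
t=1: g(1,-1)=1 g(1,1)=1
t=2: g(2,-2)=1 g(2,0)=2 g(2,2)=1
t=3: g(3,-3)=1 g(3,-1)=3 g(3,1)=3 g(3,3)=1
t=4: g(4,-2)=4 g(4,0)=6 g(4,2)=4 g(4,4)=1
t=5: g(5,-3)=4 g(5,-1)=10 g(5,1)=10 g(5,3)=5 g(5,5)=1
t=6: g(6,-2)=14 g(6,0)=20 g(6,2)=15 g(6,4)=6 g(6,6)=1
t=7: g(7,-3)=14 g(7,-1)=34 g(7,1)=35 g(7,3)=21 g(7,5)=7 g(7,7)=1
t=8: g(8,-2)=48 g(8,0)=69 g(8,2)=56 g(8,4)=28 g(8,6)=8 g(8,8)=1
t=9: g(9,-3)=48 g(9,-1)=117 g(9,1)=125 g(9,3)=84 g(9,5)=36 g(9,7)=9 g(9,9)=1
t=10: g(10,-2)=165 g(10,0)=242 g(10,2)=209 g(10,4)=120 g(10,6)=45 g(10,8)=10 g(10,10)=1
t=11: g(11,-3)=165 g(11,-1)=407 g(11,1)=451 g(11,3)=329 g(11,5)=165 g(11,7)=55 g(11,9)=11 g(11,11)=1
t=12: g(12,-2)=572 g(12,0)=858 g(12,2)=780 g(12,4)=494 g(12,6)=220 g(12,8)=66 g(12,10)=12 g(12,12)=1
t=13: g(13,-3)=572 g(13,-1)=1430 g(13,1)=1638 g(13,3)=1274 g(13,5)=714 g(13,7)=286 g(13,9)=78 g(13,11)=13 g(13,13)=1
t=14: g(14,-2)=2002 g(14,0)=3068 g(14,2)=2912 g(14,4)=1988 g(14,6)=1000 g(14,8)=364 g(14,10)=91 g(14,12)=14 g(14,14)=1
t=15: g(15,-3)=2002 g(15,-1)=5070 g(15,1)=5980 g(15,3)=4900 g(15,5)=2988 g(15,7)=1364 g(15,9)=455 g(15,11)=105 g(15,13)=15 g(15,15)=1
t=16: g(16,-2)=7072 g(16,0)=11050 g(16,2)=10880 g(16,4)=7888 g(16,6)=4352 g(16,8)=1819 g(16,10)=560 g(16,12)=120 g(16,14)=16 g(16,16)=1
t=17: g(17,-3)=7072 g(17,-1)=18122 g(17,1)=21930 g(17,3)=18768 g(17,5)=12240 g(17,7)=6171 g(17,9)=2379 g(17,11)=680 g(17,13)=136 g(17,15)=17 g(17,17)=1
t=18: g(18,-2)=25194 g(18,0)=40052 g(18,2)=40698 g(18,4)=31008 g(18,6)=18411 g(18,8)=8550 g(18,10)=3059 g(18,12)=816 g(18,14)=153 g(18,16)=18 g(18,18)=1
t=19: g(19,-3)=25194 g(19,-1)=65246 g(19,1)=80750 g(19,3)=71706 g(19,5)=49419 g(19,7)=26961 g(19,9)=11609 g(19,11)=3875 g(19,13)=969 g(19,15)=171 g(19,17)=19 g(19,19)=1
t=20: g(20,-2)=90440 g(20,0)=145996 g(20,2)=152456 g(20,4)=121125 g(20,6)=76380 g(20,8)=38570 g(20,10)=15484 g(20,12)=4844 g(20,14)=1140 g(20,16)=190 g(20,18)=20 g(20,20)=1
t=21: g(21,-3)=90440 g(21,-1)=236436 g(21,1)=298452 g(21,3)=273581 g(21,5)=197505 g(21,7)=114950 g(21,9)=54054 g(21,11)=20328 g(21,13)=5984 g(21,15)=1330 g(21,17)=210 g(21,19)=21 g(21,21)=1
t=22: g(22,-2)=326876 g(22,0)=534888 g(22,2)=572033 g(22,4)=471086 g(22,6)=312455 g(22,8)=169004 g(22,10)=74382 g(22,12)=26312 g(22,14)=7314 g(22,16)=1540 g(22,18)=231 g(22,20)=22 g(22,22)=1
t=23: g(23,-3)=326876 g(23,-1)=861764 g(23,1)=1106921 g(23,3)=1043119 g(23,5)=783541 g(23,7)=481459 g(23,9)=243386 g(23,11)=100694 g(23,13)=33626 g(23,15)=8854 g(23,17)=1771 g(23,19)=253 g(23,21)=23 g(23,23)=1
t=24: g(24,-2)=1188640 g(24,0)=1968685 g(24,2)=2150040 g(24,4)=1826660 g(24,6)=1265000 g(24,8)=724845 g(24,10)=344080 g(24,12)=134320 g(24,14)=42480 g(24,16)=10625 g(24,18)=2024 g(24,20)=276 g(24,22)=24 g(24,24)=1
t=25: g(25,-3)=1188640 g(25,-1)=3157325 g(25,1)=4118725 g(25,3)=3976700 g(25,5)=3091660 g(25,7)=1989845 g(25,9)=1068925 g(25,11)=478400 g(25,13)=176800 g(25,15)=53105 g(25,17)=12649 g(25,19)=2300 g(25,21)=300 g(25,23)=25 g(25,25)=1
t=26: g(26,-2)=4345965 g(26,0)=7276050 g(26,2)=8095425 g(26,4)=7068360 g(26,6)=5081505 g(26,8)=3058770 g(26,10)=1547325 g(26,12)=655200 g(26,14)=229905 g(26,16)=65754 g(26,18)=14949 g(26,20)=2600 g(26,22)=325 g(26,24)=26 g(26,26)=1
t=27: g(27,-3)=4345965 g(27,-1)=11622015 g(27,1)=15371475 g(27,3)=15163785 g(27,5)=12149865 g(27,7)=8140275 g(27,9)=4606095 g(27,11)=2202525 g(27,13)=885105 g(27,15)=295659 g(27,17)=80703 g(27,19)=17549 g(27,21)=2925 g(27,23)=351 g(27,25)=27 g(27,27)=1
t=28: g(28,-2)=15967980 g(28,0)=26993490 g(28,2)=30535260 g(28,4)=27313650 g(28,6)=20290140 g(28,8)=12746370 g(28,10)=6808620 g(28,12)=3087630 g(28,14)=1180764 g(28,16)=376362 g(28,18)=98252 g(28,20)=20474 g(28,22)=3276 g(28,24)=378 g(28,26)=28 g(28,28)=1
t=29: g(29,-3)=15967980 g(29,-1)=42961470 g(29,1)=57528750 g(29,3)=57848910 g(29,5)=47603790 g(29,7)=33036510 g(29,9)=19554990 g(29,11)=9896250 g(29,13)=4268394 g(29,15)=1557126 g(29,17)=474614 g(29,19)=118726 g(29,21)=23750 g(29,23)=3654 g(29,25)=406 g(29,27)=29 g(29,29)=1
Paths never hitting -4: Σ_s g(29,s) = 290845350
Paths hitting -4: 2^29 - 290845350 = 246025562
P = 246025562/536870912 = 123012781/268435456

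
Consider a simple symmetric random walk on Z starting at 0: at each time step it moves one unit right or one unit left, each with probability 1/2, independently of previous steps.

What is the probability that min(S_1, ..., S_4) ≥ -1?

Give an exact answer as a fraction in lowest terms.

Let f(t,s) = #length-t paths at position s with S_1..S_t all ≥ -1.
f(t,s) = f(t-1,s-1) + f(t-1,s+1) for s ≥ -1; f(t,s) = 0 for s < -1.
t=0: f(0,0)=1
t=1: f(1,-1)=1 f(1,1)=1
t=2: f(2,0)=2 f(2,2)=1
t=3: f(3,-1)=2 f(3,1)=3 f(3,3)=1
t=4: f(4,0)=5 f(4,2)=4 f(4,4)=1
Σ_s f(4,s) = 10
P = 10/16 = 5/8

Answer: 5/8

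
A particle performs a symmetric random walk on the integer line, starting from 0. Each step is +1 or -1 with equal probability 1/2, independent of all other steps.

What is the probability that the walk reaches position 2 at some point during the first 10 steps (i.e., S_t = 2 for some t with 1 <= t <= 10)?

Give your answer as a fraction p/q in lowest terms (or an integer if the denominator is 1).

Count via complement. Let g(t,s) = #length-t paths at position s with S_1..S_t all ≠ 2.
g(t,s) = g(t-1,s-1) + g(t-1,s+1) for s ≠ 2; g(t,2) = 0.
t=0: g(0,0)=1
t=1: g(1,-1)=1 g(1,1)=1
t=2: g(2,-2)=1 g(2,0)=2
t=3: g(3,-3)=1 g(3,-1)=3 g(3,1)=2
t=4: g(4,-4)=1 g(4,-2)=4 g(4,0)=5
t=5: g(5,-5)=1 g(5,-3)=5 g(5,-1)=9 g(5,1)=5
t=6: g(6,-6)=1 g(6,-4)=6 g(6,-2)=14 g(6,0)=14
t=7: g(7,-7)=1 g(7,-5)=7 g(7,-3)=20 g(7,-1)=28 g(7,1)=14
t=8: g(8,-8)=1 g(8,-6)=8 g(8,-4)=27 g(8,-2)=48 g(8,0)=42
t=9: g(9,-9)=1 g(9,-7)=9 g(9,-5)=35 g(9,-3)=75 g(9,-1)=90 g(9,1)=42
t=10: g(10,-10)=1 g(10,-8)=10 g(10,-6)=44 g(10,-4)=110 g(10,-2)=165 g(10,0)=132
Paths never hitting 2: Σ_s g(10,s) = 462
Paths hitting 2: 2^10 - 462 = 562
P = 562/1024 = 281/512

Answer: 281/512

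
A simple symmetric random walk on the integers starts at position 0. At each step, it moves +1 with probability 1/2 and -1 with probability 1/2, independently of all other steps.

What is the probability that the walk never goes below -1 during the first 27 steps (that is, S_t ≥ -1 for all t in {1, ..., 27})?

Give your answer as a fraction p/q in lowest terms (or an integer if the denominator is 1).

Answer: 5014575/16777216

Derivation:
Let f(t,s) = #length-t paths at position s with S_1..S_t all ≥ -1.
f(t,s) = f(t-1,s-1) + f(t-1,s+1) for s ≥ -1; f(t,s) = 0 for s < -1.
t=0: f(0,0)=1
t=1: f(1,-1)=1 f(1,1)=1
t=2: f(2,0)=2 f(2,2)=1
t=3: f(3,-1)=2 f(3,1)=3 f(3,3)=1
t=4: f(4,0)=5 f(4,2)=4 f(4,4)=1
t=5: f(5,-1)=5 f(5,1)=9 f(5,3)=5 f(5,5)=1
t=6: f(6,0)=14 f(6,2)=14 f(6,4)=6 f(6,6)=1
t=7: f(7,-1)=14 f(7,1)=28 f(7,3)=20 f(7,5)=7 f(7,7)=1
t=8: f(8,0)=42 f(8,2)=48 f(8,4)=27 f(8,6)=8 f(8,8)=1
t=9: f(9,-1)=42 f(9,1)=90 f(9,3)=75 f(9,5)=35 f(9,7)=9 f(9,9)=1
t=10: f(10,0)=132 f(10,2)=165 f(10,4)=110 f(10,6)=44 f(10,8)=10 f(10,10)=1
t=11: f(11,-1)=132 f(11,1)=297 f(11,3)=275 f(11,5)=154 f(11,7)=54 f(11,9)=11 f(11,11)=1
t=12: f(12,0)=429 f(12,2)=572 f(12,4)=429 f(12,6)=208 f(12,8)=65 f(12,10)=12 f(12,12)=1
t=13: f(13,-1)=429 f(13,1)=1001 f(13,3)=1001 f(13,5)=637 f(13,7)=273 f(13,9)=77 f(13,11)=13 f(13,13)=1
t=14: f(14,0)=1430 f(14,2)=2002 f(14,4)=1638 f(14,6)=910 f(14,8)=350 f(14,10)=90 f(14,12)=14 f(14,14)=1
t=15: f(15,-1)=1430 f(15,1)=3432 f(15,3)=3640 f(15,5)=2548 f(15,7)=1260 f(15,9)=440 f(15,11)=104 f(15,13)=15 f(15,15)=1
t=16: f(16,0)=4862 f(16,2)=7072 f(16,4)=6188 f(16,6)=3808 f(16,8)=1700 f(16,10)=544 f(16,12)=119 f(16,14)=16 f(16,16)=1
t=17: f(17,-1)=4862 f(17,1)=11934 f(17,3)=13260 f(17,5)=9996 f(17,7)=5508 f(17,9)=2244 f(17,11)=663 f(17,13)=135 f(17,15)=17 f(17,17)=1
t=18: f(18,0)=16796 f(18,2)=25194 f(18,4)=23256 f(18,6)=15504 f(18,8)=7752 f(18,10)=2907 f(18,12)=798 f(18,14)=152 f(18,16)=18 f(18,18)=1
t=19: f(19,-1)=16796 f(19,1)=41990 f(19,3)=48450 f(19,5)=38760 f(19,7)=23256 f(19,9)=10659 f(19,11)=3705 f(19,13)=950 f(19,15)=170 f(19,17)=19 f(19,19)=1
t=20: f(20,0)=58786 f(20,2)=90440 f(20,4)=87210 f(20,6)=62016 f(20,8)=33915 f(20,10)=14364 f(20,12)=4655 f(20,14)=1120 f(20,16)=189 f(20,18)=20 f(20,20)=1
t=21: f(21,-1)=58786 f(21,1)=149226 f(21,3)=177650 f(21,5)=149226 f(21,7)=95931 f(21,9)=48279 f(21,11)=19019 f(21,13)=5775 f(21,15)=1309 f(21,17)=209 f(21,19)=21 f(21,21)=1
t=22: f(22,0)=208012 f(22,2)=326876 f(22,4)=326876 f(22,6)=245157 f(22,8)=144210 f(22,10)=67298 f(22,12)=24794 f(22,14)=7084 f(22,16)=1518 f(22,18)=230 f(22,20)=22 f(22,22)=1
t=23: f(23,-1)=208012 f(23,1)=534888 f(23,3)=653752 f(23,5)=572033 f(23,7)=389367 f(23,9)=211508 f(23,11)=92092 f(23,13)=31878 f(23,15)=8602 f(23,17)=1748 f(23,19)=252 f(23,21)=23 f(23,23)=1
t=24: f(24,0)=742900 f(24,2)=1188640 f(24,4)=1225785 f(24,6)=961400 f(24,8)=600875 f(24,10)=303600 f(24,12)=123970 f(24,14)=40480 f(24,16)=10350 f(24,18)=2000 f(24,20)=275 f(24,22)=24 f(24,24)=1
t=25: f(25,-1)=742900 f(25,1)=1931540 f(25,3)=2414425 f(25,5)=2187185 f(25,7)=1562275 f(25,9)=904475 f(25,11)=427570 f(25,13)=164450 f(25,15)=50830 f(25,17)=12350 f(25,19)=2275 f(25,21)=299 f(25,23)=25 f(25,25)=1
t=26: f(26,0)=2674440 f(26,2)=4345965 f(26,4)=4601610 f(26,6)=3749460 f(26,8)=2466750 f(26,10)=1332045 f(26,12)=592020 f(26,14)=215280 f(26,16)=63180 f(26,18)=14625 f(26,20)=2574 f(26,22)=324 f(26,24)=26 f(26,26)=1
t=27: f(27,-1)=2674440 f(27,1)=7020405 f(27,3)=8947575 f(27,5)=8351070 f(27,7)=6216210 f(27,9)=3798795 f(27,11)=1924065 f(27,13)=807300 f(27,15)=278460 f(27,17)=77805 f(27,19)=17199 f(27,21)=2898 f(27,23)=350 f(27,25)=27 f(27,27)=1
Σ_s f(27,s) = 40116600
P = 40116600/134217728 = 5014575/16777216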